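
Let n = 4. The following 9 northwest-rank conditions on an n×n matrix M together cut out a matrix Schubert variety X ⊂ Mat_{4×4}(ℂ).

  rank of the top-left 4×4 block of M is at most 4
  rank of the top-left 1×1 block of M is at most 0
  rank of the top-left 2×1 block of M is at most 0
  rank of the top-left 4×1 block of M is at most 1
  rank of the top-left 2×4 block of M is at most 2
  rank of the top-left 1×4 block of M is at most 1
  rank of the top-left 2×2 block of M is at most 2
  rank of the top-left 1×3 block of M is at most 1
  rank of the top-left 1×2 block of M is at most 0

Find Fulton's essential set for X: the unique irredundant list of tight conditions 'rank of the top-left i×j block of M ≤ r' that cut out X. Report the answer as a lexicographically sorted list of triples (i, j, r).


Reconstructing r_w from the 9 given conditions:

  i=1: 0, 0, 1, 1
  i=2: 0, 1, 2, 2
  i=3: 1, 2, 3, 3
  i=4: 1, 2, 3, 4

giving w = (3, 2, 1, 4) via Δ²R.

ℓ(w)=3; the 2 essential cells (i,j,r):

[(1, 2, 0), (2, 1, 0)]


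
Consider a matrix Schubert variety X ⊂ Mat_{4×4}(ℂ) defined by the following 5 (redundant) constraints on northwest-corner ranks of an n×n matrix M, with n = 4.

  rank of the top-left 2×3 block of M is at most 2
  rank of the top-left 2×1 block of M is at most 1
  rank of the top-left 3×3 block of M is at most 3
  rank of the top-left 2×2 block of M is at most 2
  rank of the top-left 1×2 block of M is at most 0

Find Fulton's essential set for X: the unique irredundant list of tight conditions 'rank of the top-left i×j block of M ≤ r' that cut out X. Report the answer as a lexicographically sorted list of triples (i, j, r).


Reconstructing r_w from the 5 given conditions:

  0  0  1  1
  1  1  2  2
  1  2  3  3
  1  2  3  4

second differences of R give the permutation w = (3, 1, 2, 4).

1 SE-corner of the 2-cell Rothe diagram gives Ess(w):

[(1, 2, 0)]


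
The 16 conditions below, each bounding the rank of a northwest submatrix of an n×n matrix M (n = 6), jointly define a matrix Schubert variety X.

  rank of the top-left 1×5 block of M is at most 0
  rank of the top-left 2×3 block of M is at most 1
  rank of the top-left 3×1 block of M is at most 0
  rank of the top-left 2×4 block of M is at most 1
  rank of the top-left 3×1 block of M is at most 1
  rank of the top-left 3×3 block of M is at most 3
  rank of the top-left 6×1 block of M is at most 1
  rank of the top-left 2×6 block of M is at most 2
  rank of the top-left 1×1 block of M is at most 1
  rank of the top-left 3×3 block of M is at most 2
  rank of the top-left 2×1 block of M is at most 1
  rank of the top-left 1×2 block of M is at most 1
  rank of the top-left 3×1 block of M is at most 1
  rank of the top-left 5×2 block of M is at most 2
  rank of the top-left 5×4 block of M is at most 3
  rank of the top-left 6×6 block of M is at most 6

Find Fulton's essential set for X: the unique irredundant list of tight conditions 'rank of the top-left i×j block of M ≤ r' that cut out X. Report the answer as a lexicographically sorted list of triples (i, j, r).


The tightest implied rank at each (i,j), from the 16 conditions:

  i=1: 0  0  0  0  0  1
  i=2: 0  1  1  1  1  2
  i=3: 0  1  2  2  2  3
  i=4: 1  2  3  3  3  4
  i=5: 1  2  3  3  4  5
  i=6: 1  2  3  4  5  6

hence w(1..6) = (6, 2, 3, 1, 5, 4).

ℓ(w)=8; the 3 essential cells (i,j,r):

[(1, 5, 0), (3, 1, 0), (5, 4, 3)]


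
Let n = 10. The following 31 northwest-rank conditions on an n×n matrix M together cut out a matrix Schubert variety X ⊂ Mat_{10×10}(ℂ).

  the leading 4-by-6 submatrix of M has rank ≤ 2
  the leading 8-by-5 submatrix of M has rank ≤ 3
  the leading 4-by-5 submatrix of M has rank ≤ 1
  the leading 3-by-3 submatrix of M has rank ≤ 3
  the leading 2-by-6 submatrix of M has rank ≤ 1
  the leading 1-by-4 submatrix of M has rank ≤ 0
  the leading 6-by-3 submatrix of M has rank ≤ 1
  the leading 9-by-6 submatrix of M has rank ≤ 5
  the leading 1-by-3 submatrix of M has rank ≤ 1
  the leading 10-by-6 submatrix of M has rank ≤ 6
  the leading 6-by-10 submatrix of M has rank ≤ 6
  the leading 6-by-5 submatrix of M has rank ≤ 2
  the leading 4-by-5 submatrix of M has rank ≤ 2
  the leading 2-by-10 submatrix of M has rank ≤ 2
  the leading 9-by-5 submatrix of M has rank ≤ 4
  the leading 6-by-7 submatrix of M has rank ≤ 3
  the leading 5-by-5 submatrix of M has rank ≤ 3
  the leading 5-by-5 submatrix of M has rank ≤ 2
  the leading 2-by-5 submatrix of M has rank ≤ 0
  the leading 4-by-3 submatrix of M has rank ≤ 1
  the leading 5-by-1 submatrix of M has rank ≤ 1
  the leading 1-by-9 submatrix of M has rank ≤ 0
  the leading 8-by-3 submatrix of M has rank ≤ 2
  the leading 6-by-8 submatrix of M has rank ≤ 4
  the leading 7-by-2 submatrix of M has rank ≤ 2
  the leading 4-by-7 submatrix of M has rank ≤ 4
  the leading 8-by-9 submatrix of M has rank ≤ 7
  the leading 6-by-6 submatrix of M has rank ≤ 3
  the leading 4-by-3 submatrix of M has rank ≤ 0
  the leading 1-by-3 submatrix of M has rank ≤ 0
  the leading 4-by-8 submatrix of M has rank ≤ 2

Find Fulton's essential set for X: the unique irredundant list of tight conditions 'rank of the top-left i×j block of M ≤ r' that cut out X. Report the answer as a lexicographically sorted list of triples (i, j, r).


The tightest implied rank at each (i,j), from the 31 conditions:

  row 1: 0 0 0 0 0 0 0 0 0 1
  row 2: 0 0 0 0 0 1 1 1 1 2
  row 3: 0 0 0 1 1 2 2 2 2 3
  row 4: 0 0 0 1 1 2 2 2 3 4
  row 5: 1 1 1 2 2 3 3 3 4 5
  row 6: 1 1 1 2 2 3 3 4 5 6
  row 7: 1 2 2 3 3 4 4 5 6 7
  row 8: 1 2 2 3 3 4 5 6 7 8
  row 9: 1 2 3 4 4 5 6 7 8 9
  row 10: 1 2 3 4 5 6 7 8 9 10

second differences of R give the permutation w = (10, 6, 4, 9, 1, 8, 2, 7, 3, 5).

|D(w)|=29, |Ess(w)|=10:

[(1, 9, 0), (2, 5, 0), (4, 3, 0), (4, 5, 1), (4, 8, 2), (6, 3, 1), (6, 5, 2), (6, 7, 3), (8, 3, 2), (8, 5, 3)]


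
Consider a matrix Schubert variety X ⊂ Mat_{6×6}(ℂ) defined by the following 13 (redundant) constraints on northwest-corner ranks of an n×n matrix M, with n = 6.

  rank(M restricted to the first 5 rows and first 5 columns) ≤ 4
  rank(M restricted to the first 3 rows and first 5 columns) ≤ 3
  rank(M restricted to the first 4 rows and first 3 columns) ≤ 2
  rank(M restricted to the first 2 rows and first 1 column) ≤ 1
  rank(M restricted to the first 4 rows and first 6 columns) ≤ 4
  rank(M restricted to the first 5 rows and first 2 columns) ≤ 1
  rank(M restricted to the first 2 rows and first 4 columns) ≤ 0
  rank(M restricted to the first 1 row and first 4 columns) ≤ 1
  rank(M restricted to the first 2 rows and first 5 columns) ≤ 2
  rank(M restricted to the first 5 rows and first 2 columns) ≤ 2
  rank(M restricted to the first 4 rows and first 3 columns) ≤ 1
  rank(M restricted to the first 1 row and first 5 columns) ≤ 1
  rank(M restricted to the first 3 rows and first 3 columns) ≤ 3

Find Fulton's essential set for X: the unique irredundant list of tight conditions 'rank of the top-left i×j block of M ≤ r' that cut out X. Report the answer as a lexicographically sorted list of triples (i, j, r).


Reconstructing r_w from the 13 given conditions:

  R[1]: 0 | 0 | 0 | 0 | 1 | 1
  R[2]: 0 | 0 | 0 | 0 | 1 | 2
  R[3]: 1 | 1 | 1 | 1 | 2 | 3
  R[4]: 1 | 1 | 1 | 2 | 3 | 4
  R[5]: 1 | 1 | 2 | 3 | 4 | 5
  R[6]: 1 | 2 | 3 | 4 | 5 | 6

the unique w with this rank table is (5, 6, 1, 4, 3, 2).

D(w) has 11 cells with 3 SE-corners; essential set:

[(2, 4, 0), (4, 3, 1), (5, 2, 1)]


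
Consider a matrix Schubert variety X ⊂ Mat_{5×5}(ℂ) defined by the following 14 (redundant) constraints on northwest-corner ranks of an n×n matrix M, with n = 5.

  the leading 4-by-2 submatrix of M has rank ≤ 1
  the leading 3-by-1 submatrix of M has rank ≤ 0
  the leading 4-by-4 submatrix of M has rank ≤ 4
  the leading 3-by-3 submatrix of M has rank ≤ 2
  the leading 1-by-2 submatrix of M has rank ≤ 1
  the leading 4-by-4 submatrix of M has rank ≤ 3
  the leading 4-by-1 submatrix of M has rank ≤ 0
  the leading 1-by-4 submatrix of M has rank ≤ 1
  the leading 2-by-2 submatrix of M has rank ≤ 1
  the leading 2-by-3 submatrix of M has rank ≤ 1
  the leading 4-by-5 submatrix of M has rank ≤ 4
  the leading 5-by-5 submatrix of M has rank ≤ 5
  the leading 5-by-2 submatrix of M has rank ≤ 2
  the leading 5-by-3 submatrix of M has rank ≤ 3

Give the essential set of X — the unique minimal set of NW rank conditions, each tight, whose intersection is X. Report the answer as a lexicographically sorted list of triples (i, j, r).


Propagating the 14 rank bounds to every northwest block:

  R[1]: 0, 1, 1, 1, 1
  R[2]: 0, 1, 1, 2, 2
  R[3]: 0, 1, 2, 3, 3
  R[4]: 0, 1, 2, 3, 4
  R[5]: 1, 2, 3, 4, 5

so w = (2, 4, 3, 5, 1).

Fulton essential set (2 of the 5 Rothe cells):

[(2, 3, 1), (4, 1, 0)]


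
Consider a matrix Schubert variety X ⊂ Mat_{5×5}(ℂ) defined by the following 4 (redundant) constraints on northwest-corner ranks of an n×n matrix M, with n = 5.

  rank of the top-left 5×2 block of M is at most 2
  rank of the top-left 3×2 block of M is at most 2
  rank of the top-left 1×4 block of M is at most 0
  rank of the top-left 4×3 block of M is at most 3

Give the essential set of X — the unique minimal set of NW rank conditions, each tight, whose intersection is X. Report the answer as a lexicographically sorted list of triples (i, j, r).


The tightest implied rank at each (i,j), from the 4 conditions:

  R[1]: 0, 0, 0, 0, 1
  R[2]: 1, 1, 1, 1, 2
  R[3]: 1, 2, 2, 2, 3
  R[4]: 1, 2, 3, 3, 4
  R[5]: 1, 2, 3, 4, 5

hence w(1..5) = (5, 1, 2, 3, 4).

ℓ(w)=4; the 1 essential cell (i,j,r):

[(1, 4, 0)]


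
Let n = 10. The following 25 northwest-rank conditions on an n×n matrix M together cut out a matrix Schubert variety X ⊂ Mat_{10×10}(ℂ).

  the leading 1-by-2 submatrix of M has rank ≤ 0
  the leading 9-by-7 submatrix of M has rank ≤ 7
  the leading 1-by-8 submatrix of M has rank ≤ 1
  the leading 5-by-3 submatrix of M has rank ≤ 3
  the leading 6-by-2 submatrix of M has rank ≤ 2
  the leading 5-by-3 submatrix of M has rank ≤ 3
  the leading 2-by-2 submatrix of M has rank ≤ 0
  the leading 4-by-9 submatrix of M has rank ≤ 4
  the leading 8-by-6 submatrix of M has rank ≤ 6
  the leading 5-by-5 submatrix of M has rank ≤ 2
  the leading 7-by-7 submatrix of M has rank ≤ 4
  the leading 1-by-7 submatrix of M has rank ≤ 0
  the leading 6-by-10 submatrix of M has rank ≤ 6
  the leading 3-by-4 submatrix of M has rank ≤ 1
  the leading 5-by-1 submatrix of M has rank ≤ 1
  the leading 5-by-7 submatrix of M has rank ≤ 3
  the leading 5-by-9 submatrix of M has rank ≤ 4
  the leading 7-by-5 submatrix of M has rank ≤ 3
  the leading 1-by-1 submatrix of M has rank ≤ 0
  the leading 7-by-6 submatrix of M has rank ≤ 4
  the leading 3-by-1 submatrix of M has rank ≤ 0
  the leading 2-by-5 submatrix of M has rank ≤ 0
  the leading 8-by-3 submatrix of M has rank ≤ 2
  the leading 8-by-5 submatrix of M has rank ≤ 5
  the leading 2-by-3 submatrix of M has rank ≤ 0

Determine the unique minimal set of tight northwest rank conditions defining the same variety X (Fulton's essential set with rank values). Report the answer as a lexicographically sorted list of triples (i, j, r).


Computing R[i][j] = min implied NW-rank bound (n=10, 25 conditions):

  R[1]: 0 | 0 | 0 | 0 | 0 | 0 | 0 | 1 | 1 | 1
  R[2]: 0 | 0 | 0 | 0 | 0 | 1 | 1 | 2 | 2 | 2
  R[3]: 0 | 1 | 1 | 1 | 1 | 2 | 2 | 3 | 3 | 3
  R[4]: 1 | 2 | 2 | 2 | 2 | 3 | 3 | 4 | 4 | 4
  R[5]: 1 | 2 | 2 | 2 | 2 | 3 | 3 | 4 | 4 | 5
  R[6]: 1 | 2 | 2 | 3 | 3 | 4 | 4 | 5 | 5 | 6
  R[7]: 1 | 2 | 2 | 3 | 3 | 4 | 4 | 5 | 6 | 7
  R[8]: 1 | 2 | 2 | 3 | 4 | 5 | 5 | 6 | 7 | 8
  R[9]: 1 | 2 | 3 | 4 | 5 | 6 | 6 | 7 | 8 | 9
  R[10]: 1 | 2 | 3 | 4 | 5 | 6 | 7 | 8 | 9 | 10

hence w(1..10) = (8, 6, 2, 1, 10, 4, 9, 5, 3, 7).

9 SE-corners of the 23-cell Rothe diagram give Ess(w):

[(1, 7, 0), (2, 5, 0), (3, 1, 0), (5, 5, 2), (5, 7, 3), (5, 9, 4), (7, 5, 3), (7, 7, 4), (8, 3, 2)]


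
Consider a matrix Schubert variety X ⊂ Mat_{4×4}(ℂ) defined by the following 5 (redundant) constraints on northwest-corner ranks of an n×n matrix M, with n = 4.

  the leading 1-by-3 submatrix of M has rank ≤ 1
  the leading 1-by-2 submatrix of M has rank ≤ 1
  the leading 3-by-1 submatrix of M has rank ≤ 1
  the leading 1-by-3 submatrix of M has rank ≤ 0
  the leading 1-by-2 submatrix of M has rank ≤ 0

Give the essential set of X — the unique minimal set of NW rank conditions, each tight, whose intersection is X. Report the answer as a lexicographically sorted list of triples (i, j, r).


Recovering R(i,j) via the rank-extension bound from the 5 conditions:

  i=1: 0 | 0 | 0 | 1
  i=2: 1 | 1 | 1 | 2
  i=3: 1 | 2 | 2 | 3
  i=4: 1 | 2 | 3 | 4

reading off 1-entries of Δ²R: w = (4, 1, 2, 3).

Fulton essential set (1 of the 3 Rothe cells):

[(1, 3, 0)]


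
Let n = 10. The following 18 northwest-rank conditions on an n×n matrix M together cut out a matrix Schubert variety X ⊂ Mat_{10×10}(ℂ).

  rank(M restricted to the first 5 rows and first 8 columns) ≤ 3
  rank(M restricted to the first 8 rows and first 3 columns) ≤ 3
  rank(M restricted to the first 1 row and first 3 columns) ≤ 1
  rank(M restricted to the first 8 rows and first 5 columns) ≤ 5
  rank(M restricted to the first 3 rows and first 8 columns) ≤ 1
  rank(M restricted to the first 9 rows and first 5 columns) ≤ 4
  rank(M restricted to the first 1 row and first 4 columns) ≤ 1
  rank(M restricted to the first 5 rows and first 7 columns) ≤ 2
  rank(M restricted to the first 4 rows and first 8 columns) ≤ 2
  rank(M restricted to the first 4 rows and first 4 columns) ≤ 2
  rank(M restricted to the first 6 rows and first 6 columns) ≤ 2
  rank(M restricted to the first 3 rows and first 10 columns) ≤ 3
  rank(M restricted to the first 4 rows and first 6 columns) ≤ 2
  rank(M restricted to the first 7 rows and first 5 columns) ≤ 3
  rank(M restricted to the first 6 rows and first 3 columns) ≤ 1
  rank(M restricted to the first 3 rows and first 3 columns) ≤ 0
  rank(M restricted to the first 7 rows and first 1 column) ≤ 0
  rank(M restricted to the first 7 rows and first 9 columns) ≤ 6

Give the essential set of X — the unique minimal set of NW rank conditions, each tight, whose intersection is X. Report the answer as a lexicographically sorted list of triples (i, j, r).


Computing R[i][j] = min implied NW-rank bound (n=10, 18 conditions):

  R[1]: 0, 0, 0, 1, 1, 1, 1, 1, 1, 1
  R[2]: 0, 0, 0, 1, 1, 1, 1, 1, 2, 2
  R[3]: 0, 0, 0, 1, 1, 1, 1, 1, 2, 3
  R[4]: 0, 1, 1, 2, 2, 2, 2, 2, 3, 4
  R[5]: 0, 1, 1, 2, 2, 2, 2, 3, 4, 5
  R[6]: 0, 1, 1, 2, 2, 2, 3, 4, 5, 6
  R[7]: 0, 1, 2, 3, 3, 3, 4, 5, 6, 7
  R[8]: 1, 2, 3, 4, 4, 4, 5, 6, 7, 8
  R[9]: 1, 2, 3, 4, 4, 5, 6, 7, 8, 9
  R[10]: 1, 2, 3, 4, 5, 6, 7, 8, 9, 10

reading off 1-entries of Δ²R: w = (4, 9, 10, 2, 8, 7, 3, 1, 6, 5).

|D(w)|=29, |Ess(w)|=7:

[(3, 3, 0), (3, 8, 1), (5, 7, 2), (6, 3, 1), (6, 6, 2), (7, 1, 0), (9, 5, 4)]


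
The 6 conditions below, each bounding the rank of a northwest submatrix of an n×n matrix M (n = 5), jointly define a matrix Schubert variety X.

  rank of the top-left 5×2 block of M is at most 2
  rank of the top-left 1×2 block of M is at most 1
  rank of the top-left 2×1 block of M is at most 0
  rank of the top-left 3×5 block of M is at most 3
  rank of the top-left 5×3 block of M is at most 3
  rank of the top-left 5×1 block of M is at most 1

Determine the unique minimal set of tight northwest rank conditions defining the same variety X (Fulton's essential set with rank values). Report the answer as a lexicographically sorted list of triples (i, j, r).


Computing R[i][j] = min implied NW-rank bound (n=5, 6 conditions):

  0  1  1  1  1
  0  1  2  2  2
  1  2  3  3  3
  1  2  3  4  4
  1  2  3  4  5

hence w(1..5) = (2, 3, 1, 4, 5).

Rothe diagram D(w) (2 cells), 1 SE-corner (essential condition):

[(2, 1, 0)]


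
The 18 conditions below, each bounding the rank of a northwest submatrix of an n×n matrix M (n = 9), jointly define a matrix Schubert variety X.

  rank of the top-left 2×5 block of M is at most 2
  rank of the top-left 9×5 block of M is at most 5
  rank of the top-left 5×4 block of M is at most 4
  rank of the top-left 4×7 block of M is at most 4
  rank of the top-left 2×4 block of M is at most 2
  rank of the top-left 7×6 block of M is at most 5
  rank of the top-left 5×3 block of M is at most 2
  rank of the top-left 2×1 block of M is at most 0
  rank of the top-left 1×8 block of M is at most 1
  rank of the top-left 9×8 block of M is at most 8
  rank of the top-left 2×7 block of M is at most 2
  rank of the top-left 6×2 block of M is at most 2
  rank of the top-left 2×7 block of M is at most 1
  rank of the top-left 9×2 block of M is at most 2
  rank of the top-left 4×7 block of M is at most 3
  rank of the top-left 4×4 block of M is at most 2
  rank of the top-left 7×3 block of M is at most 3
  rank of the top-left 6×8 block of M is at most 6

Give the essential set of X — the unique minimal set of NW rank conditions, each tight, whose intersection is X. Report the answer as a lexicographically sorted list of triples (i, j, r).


Reconstructing r_w from the 18 given conditions:

  0 | 1 | 1 | 1 | 1 | 1 | 1 | 1 | 1
  0 | 1 | 1 | 1 | 1 | 1 | 1 | 2 | 2
  1 | 2 | 2 | 2 | 2 | 2 | 2 | 3 | 3
  1 | 2 | 2 | 2 | 3 | 3 | 3 | 4 | 4
  1 | 2 | 2 | 3 | 4 | 4 | 4 | 5 | 5
  1 | 2 | 3 | 4 | 5 | 5 | 5 | 6 | 6
  1 | 2 | 3 | 4 | 5 | 5 | 6 | 7 | 7
  1 | 2 | 3 | 4 | 5 | 6 | 7 | 8 | 8
  1 | 2 | 3 | 4 | 5 | 6 | 7 | 8 | 9

second differences of R give the permutation w = (2, 8, 1, 5, 4, 3, 7, 6, 9).

Rothe diagram D(w) (11 cells), 5 SE-corners (essential conditions):

[(2, 1, 0), (2, 7, 1), (4, 4, 2), (5, 3, 2), (7, 6, 5)]


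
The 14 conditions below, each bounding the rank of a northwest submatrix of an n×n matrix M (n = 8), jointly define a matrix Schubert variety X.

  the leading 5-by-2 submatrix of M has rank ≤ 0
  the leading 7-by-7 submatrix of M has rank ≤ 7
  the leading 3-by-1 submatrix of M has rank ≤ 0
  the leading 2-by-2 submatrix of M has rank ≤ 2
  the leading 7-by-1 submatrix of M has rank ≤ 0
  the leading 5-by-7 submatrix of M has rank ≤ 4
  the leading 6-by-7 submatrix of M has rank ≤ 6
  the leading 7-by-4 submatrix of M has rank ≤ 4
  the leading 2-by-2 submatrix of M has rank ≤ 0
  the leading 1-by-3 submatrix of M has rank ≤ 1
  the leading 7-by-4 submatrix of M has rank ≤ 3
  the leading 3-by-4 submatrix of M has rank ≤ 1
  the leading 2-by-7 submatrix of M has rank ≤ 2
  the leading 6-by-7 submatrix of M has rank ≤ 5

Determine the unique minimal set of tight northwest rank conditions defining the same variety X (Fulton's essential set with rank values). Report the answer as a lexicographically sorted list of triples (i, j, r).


Rank table r_w(8×8) implied by the 14 constraints:

  R[1]: 0  0  1  1  1  1  1  1
  R[2]: 0  0  1  1  2  2  2  2
  R[3]: 0  0  1  1  2  3  3  3
  R[4]: 0  0  1  2  3  4  4  4
  R[5]: 0  0  1  2  3  4  4  5
  R[6]: 0  1  2  3  4  5  5  6
  R[7]: 0  1  2  3  4  5  6  7
  R[8]: 1  2  3  4  5  6  7  8

so w = (3, 5, 6, 4, 8, 2, 7, 1).

Rothe diagram D(w) (15 cells), 4 SE-corners (essential conditions):

[(3, 4, 1), (5, 2, 0), (5, 7, 4), (7, 1, 0)]


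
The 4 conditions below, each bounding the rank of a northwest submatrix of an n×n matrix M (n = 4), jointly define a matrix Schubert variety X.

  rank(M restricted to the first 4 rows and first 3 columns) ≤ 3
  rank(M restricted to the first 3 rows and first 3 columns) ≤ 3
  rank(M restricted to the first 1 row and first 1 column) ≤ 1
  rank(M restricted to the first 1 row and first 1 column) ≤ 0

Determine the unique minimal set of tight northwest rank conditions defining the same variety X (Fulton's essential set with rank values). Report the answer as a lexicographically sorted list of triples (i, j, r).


Rank table r_w(4×4) implied by the 4 constraints:

  row 1: 0 | 1 | 1 | 1
  row 2: 1 | 2 | 2 | 2
  row 3: 1 | 2 | 3 | 3
  row 4: 1 | 2 | 3 | 4

second differences of R give the permutation w = (2, 1, 3, 4).

|D(w)|=1, |Ess(w)|=1:

[(1, 1, 0)]


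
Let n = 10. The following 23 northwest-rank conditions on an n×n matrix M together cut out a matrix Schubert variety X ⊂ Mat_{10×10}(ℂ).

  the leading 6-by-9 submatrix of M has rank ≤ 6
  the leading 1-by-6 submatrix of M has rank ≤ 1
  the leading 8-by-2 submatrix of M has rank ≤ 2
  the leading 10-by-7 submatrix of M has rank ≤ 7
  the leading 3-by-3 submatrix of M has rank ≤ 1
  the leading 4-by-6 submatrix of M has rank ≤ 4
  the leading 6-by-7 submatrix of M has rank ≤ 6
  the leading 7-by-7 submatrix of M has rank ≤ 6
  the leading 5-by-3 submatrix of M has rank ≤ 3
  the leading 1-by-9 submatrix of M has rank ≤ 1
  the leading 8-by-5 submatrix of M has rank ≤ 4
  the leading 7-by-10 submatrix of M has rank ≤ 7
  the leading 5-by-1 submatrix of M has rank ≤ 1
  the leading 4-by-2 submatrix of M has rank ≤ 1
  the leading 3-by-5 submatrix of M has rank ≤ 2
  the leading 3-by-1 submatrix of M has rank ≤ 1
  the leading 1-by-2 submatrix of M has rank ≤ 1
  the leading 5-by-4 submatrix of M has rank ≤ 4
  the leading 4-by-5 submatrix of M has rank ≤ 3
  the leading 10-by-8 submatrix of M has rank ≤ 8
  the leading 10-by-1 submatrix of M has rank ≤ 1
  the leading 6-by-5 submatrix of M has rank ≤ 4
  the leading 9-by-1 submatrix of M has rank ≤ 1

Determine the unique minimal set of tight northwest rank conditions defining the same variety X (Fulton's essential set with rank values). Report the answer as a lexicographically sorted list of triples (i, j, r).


Recovering R(i,j) via the rank-extension bound from the 23 conditions:

  1, 1, 1, 1, 1, 1, 1, 1, 1, 1
  1, 1, 1, 2, 2, 2, 2, 2, 2, 2
  1, 1, 1, 2, 2, 3, 3, 3, 3, 3
  1, 1, 2, 3, 3, 4, 4, 4, 4, 4
  1, 2, 3, 4, 4, 5, 5, 5, 5, 5
  1, 2, 3, 4, 4, 5, 6, 6, 6, 6
  1, 2, 3, 4, 4, 5, 6, 7, 7, 7
  1, 2, 3, 4, 4, 5, 6, 7, 8, 8
  1, 2, 3, 4, 5, 6, 7, 8, 9, 9
  1, 2, 3, 4, 5, 6, 7, 8, 9, 10

reading off 1-entries of Δ²R: w = (1, 4, 6, 3, 2, 7, 8, 9, 5, 10).

Rothe diagram D(w) (9 cells), 4 SE-corners (essential conditions):

[(3, 3, 1), (3, 5, 2), (4, 2, 1), (8, 5, 4)]


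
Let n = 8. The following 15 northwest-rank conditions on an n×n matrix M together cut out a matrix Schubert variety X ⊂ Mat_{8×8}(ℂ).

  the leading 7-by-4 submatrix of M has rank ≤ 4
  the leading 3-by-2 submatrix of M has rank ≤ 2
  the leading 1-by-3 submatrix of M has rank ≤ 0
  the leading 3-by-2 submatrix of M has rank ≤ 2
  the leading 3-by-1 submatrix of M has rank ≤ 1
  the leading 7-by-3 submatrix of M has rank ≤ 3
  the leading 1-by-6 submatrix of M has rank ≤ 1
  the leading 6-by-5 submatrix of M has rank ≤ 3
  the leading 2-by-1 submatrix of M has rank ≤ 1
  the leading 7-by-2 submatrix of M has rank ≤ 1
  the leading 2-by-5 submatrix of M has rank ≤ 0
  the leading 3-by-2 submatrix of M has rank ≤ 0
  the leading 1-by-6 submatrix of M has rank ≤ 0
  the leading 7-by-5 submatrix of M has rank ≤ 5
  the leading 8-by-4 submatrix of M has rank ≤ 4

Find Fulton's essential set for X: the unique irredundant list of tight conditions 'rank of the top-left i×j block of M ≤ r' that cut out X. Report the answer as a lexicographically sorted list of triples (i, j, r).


Rank table r_w(8×8) implied by the 15 constraints:

  0 0 0 0 0 0 1 1
  0 0 0 0 0 1 2 2
  0 0 1 1 1 2 3 3
  1 1 2 2 2 3 4 4
  1 1 2 3 3 4 5 5
  1 1 2 3 3 4 5 6
  1 1 2 3 4 5 6 7
  1 2 3 4 5 6 7 8

the unique w with this rank table is (7, 6, 3, 1, 4, 8, 5, 2).

Rothe diagram D(w) (17 cells), 5 SE-corners (essential conditions):

[(1, 6, 0), (2, 5, 0), (3, 2, 0), (6, 5, 3), (7, 2, 1)]


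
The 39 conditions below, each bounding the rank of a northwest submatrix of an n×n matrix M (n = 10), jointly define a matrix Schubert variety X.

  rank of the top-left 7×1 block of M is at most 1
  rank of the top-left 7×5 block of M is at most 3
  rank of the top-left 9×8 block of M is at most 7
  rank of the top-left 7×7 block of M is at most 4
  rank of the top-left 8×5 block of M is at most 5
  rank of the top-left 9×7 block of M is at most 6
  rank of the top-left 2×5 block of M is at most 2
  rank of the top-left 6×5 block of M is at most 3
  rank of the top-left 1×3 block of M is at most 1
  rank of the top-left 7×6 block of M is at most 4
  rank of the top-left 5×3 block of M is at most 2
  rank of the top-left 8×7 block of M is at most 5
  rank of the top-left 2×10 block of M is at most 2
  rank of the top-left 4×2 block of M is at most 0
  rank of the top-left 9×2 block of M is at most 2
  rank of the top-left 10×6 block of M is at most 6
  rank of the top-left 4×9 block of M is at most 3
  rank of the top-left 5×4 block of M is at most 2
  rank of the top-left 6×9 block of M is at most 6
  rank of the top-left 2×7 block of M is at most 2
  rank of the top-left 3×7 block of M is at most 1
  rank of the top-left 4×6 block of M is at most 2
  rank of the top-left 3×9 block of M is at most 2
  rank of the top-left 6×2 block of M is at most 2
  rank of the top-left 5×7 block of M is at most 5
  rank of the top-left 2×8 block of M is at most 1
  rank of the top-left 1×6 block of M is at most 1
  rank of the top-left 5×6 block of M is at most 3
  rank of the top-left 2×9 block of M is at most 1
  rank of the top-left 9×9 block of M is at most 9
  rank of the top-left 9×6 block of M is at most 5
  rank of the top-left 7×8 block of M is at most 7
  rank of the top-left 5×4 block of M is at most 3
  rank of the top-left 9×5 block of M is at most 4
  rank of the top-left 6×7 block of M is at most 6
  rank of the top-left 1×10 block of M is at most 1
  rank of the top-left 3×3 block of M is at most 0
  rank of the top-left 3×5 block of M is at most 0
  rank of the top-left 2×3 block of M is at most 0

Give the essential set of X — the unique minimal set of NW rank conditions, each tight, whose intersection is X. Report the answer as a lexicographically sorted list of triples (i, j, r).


The tightest implied rank at each (i,j), from the 39 conditions:

  0 | 0 | 0 | 0 | 0 | 1 | 1 | 1 | 1 | 1
  0 | 0 | 0 | 0 | 0 | 1 | 1 | 1 | 1 | 2
  0 | 0 | 0 | 0 | 0 | 1 | 1 | 2 | 2 | 3
  0 | 0 | 1 | 1 | 1 | 2 | 2 | 3 | 3 | 4
  1 | 1 | 2 | 2 | 2 | 3 | 3 | 4 | 4 | 5
  1 | 2 | 3 | 3 | 3 | 4 | 4 | 5 | 5 | 6
  1 | 2 | 3 | 3 | 3 | 4 | 4 | 5 | 6 | 7
  1 | 2 | 3 | 4 | 4 | 5 | 5 | 6 | 7 | 8
  1 | 2 | 3 | 4 | 4 | 5 | 6 | 7 | 8 | 9
  1 | 2 | 3 | 4 | 5 | 6 | 7 | 8 | 9 | 10

so w = (6, 10, 8, 3, 1, 2, 9, 4, 7, 5).

7 SE-corners of the 25-cell Rothe diagram give Ess(w):

[(2, 9, 1), (3, 5, 0), (3, 7, 1), (4, 2, 0), (7, 5, 3), (7, 7, 4), (9, 5, 4)]


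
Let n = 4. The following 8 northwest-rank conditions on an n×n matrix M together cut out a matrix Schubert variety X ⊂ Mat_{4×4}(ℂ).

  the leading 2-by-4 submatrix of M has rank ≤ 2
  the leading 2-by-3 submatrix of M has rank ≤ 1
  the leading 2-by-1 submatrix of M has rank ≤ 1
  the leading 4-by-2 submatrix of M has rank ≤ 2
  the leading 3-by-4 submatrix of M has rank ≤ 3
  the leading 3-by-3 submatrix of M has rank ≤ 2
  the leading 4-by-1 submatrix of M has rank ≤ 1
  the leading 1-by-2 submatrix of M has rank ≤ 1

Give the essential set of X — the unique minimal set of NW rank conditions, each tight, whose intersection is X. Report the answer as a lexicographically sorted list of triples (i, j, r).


Propagating the 8 rank bounds to every northwest block:

  row 1: 1 1 1 1
  row 2: 1 1 1 2
  row 3: 1 2 2 3
  row 4: 1 2 3 4

so w = (1, 4, 2, 3).

Fulton essential set (1 of the 2 Rothe cells):

[(2, 3, 1)]


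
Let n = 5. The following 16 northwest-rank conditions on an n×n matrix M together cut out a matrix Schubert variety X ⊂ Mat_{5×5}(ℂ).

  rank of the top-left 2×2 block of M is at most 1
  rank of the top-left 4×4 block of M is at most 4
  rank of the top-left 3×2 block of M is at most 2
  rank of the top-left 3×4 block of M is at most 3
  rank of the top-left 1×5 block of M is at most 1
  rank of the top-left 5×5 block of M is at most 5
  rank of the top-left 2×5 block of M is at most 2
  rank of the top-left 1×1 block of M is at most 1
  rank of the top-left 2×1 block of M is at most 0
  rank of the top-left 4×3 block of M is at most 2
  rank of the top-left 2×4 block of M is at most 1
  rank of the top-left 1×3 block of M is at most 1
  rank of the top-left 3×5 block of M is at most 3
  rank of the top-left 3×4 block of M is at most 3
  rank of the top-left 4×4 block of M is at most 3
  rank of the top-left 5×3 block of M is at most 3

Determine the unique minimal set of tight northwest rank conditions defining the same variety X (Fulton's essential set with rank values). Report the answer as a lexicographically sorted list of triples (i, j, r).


Rank table r_w(5×5) implied by the 16 constraints:

  i=1: 0, 1, 1, 1, 1
  i=2: 0, 1, 1, 1, 2
  i=3: 1, 2, 2, 2, 3
  i=4: 1, 2, 2, 3, 4
  i=5: 1, 2, 3, 4, 5

hence w(1..5) = (2, 5, 1, 4, 3).

Fulton essential set (3 of the 5 Rothe cells):

[(2, 1, 0), (2, 4, 1), (4, 3, 2)]


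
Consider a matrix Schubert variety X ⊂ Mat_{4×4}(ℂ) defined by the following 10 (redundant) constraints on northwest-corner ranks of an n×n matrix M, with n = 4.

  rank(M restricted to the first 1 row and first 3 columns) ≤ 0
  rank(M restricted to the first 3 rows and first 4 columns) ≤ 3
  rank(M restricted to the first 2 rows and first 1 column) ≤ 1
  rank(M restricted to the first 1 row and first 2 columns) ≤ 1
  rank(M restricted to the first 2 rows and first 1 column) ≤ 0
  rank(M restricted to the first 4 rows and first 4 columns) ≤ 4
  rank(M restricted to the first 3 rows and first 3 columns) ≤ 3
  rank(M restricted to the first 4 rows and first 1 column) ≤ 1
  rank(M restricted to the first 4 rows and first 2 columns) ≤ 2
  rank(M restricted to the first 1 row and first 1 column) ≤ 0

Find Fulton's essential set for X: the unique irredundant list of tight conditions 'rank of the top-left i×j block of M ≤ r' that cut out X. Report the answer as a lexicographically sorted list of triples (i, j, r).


Propagating the 10 rank bounds to every northwest block:

  i=1: 0 0 0 1
  i=2: 0 1 1 2
  i=3: 1 2 2 3
  i=4: 1 2 3 4

giving w = (4, 2, 1, 3) via Δ²R.

|D(w)|=4, |Ess(w)|=2:

[(1, 3, 0), (2, 1, 0)]


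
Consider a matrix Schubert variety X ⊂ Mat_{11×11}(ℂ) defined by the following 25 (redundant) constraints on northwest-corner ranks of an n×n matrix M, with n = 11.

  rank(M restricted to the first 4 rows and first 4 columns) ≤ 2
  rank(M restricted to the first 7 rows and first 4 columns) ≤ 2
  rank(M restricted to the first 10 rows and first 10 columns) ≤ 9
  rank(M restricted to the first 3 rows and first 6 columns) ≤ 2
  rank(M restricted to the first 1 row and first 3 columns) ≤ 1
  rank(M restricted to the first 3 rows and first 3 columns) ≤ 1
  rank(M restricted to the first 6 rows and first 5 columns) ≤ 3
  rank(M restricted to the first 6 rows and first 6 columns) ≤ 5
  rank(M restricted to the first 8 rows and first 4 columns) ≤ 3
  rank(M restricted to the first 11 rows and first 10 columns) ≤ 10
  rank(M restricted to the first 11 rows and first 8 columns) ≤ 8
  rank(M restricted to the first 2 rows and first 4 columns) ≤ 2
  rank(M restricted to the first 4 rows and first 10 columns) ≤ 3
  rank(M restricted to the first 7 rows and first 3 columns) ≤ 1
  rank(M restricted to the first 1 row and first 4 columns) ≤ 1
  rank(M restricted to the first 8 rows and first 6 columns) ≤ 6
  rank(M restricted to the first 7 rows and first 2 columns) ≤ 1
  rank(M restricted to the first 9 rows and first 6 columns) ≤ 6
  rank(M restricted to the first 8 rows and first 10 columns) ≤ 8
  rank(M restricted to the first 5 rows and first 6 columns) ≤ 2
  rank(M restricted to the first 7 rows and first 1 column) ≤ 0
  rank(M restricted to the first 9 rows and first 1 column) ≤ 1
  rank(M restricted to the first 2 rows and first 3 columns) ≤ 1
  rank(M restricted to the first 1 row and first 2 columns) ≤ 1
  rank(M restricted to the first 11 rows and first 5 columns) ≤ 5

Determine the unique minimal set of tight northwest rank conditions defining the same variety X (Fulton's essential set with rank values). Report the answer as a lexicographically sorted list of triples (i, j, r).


Computing R[i][j] = min implied NW-rank bound (n=11, 25 conditions):

  i=1: 0  1  1  1  1  1  1  1  1  1  1
  i=2: 0  1  1  2  2  2  2  2  2  2  2
  i=3: 0  1  1  2  2  2  3  3  3  3  3
  i=4: 0  1  1  2  2  2  3  3  3  3  4
  i=5: 0  1  1  2  2  2  3  4  4  4  5
  i=6: 0  1  1  2  3  3  4  5  5  5  6
  i=7: 0  1  1  2  3  4  5  6  6  6  7
  i=8: 1  2  2  3  4  5  6  7  7  7  8
  i=9: 1  2  3  4  5  6  7  8  8  8  9
  i=10: 1  2  3  4  5  6  7  8  9  9  10
  i=11: 1  2  3  4  5  6  7  8  9  10  11

reading off 1-entries of Δ²R: w = (2, 4, 7, 11, 8, 5, 6, 1, 3, 9, 10).

4 SE-corners of the 22-cell Rothe diagram give Ess(w):

[(4, 10, 3), (5, 6, 2), (7, 1, 0), (7, 3, 1)]


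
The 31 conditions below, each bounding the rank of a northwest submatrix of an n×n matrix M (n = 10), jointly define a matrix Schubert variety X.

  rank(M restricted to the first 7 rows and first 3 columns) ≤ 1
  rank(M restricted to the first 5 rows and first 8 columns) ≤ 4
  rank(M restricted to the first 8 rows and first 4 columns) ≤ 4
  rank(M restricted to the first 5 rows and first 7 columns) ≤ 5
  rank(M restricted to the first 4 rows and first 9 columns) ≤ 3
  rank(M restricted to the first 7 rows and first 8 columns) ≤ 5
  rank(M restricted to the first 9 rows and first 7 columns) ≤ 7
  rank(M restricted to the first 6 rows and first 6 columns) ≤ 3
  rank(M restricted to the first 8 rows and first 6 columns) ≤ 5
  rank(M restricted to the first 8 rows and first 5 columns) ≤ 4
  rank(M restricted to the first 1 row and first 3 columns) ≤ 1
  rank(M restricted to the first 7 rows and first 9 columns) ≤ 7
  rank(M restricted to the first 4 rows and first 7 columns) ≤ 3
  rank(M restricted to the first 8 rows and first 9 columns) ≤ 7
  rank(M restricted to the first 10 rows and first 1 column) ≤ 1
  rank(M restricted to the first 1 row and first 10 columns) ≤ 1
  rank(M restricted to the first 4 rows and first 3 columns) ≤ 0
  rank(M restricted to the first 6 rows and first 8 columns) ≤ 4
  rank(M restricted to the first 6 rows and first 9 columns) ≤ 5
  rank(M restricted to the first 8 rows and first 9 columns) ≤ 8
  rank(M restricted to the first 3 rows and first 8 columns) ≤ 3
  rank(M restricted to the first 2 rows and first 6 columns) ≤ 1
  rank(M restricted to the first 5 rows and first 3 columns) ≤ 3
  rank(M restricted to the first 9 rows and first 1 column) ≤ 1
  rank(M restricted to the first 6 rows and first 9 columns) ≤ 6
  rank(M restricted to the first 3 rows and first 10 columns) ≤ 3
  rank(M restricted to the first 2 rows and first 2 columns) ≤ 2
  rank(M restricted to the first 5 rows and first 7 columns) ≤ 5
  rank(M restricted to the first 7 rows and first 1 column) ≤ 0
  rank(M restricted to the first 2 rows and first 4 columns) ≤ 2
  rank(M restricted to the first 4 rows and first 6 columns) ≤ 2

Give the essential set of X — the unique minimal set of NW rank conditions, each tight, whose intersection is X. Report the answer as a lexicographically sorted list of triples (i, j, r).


Rank table r_w(10×10) implied by the 31 constraints:

  R[1]: 0, 0, 0, 1, 1, 1, 1, 1, 1, 1
  R[2]: 0, 0, 0, 1, 1, 1, 2, 2, 2, 2
  R[3]: 0, 0, 0, 1, 2, 2, 3, 3, 3, 3
  R[4]: 0, 0, 0, 1, 2, 2, 3, 3, 3, 4
  R[5]: 0, 1, 1, 2, 3, 3, 4, 4, 4, 5
  R[6]: 0, 1, 1, 2, 3, 3, 4, 4, 5, 6
  R[7]: 0, 1, 1, 2, 3, 4, 5, 5, 6, 7
  R[8]: 1, 2, 2, 3, 4, 5, 6, 6, 7, 8
  R[9]: 1, 2, 3, 4, 5, 6, 7, 7, 8, 9
  R[10]: 1, 2, 3, 4, 5, 6, 7, 8, 9, 10

the unique w with this rank table is (4, 7, 5, 10, 2, 9, 6, 1, 3, 8).

ℓ(w)=24; the 8 essential cells (i,j,r):

[(2, 6, 1), (4, 3, 0), (4, 6, 2), (4, 9, 3), (6, 6, 3), (6, 8, 4), (7, 1, 0), (7, 3, 1)]


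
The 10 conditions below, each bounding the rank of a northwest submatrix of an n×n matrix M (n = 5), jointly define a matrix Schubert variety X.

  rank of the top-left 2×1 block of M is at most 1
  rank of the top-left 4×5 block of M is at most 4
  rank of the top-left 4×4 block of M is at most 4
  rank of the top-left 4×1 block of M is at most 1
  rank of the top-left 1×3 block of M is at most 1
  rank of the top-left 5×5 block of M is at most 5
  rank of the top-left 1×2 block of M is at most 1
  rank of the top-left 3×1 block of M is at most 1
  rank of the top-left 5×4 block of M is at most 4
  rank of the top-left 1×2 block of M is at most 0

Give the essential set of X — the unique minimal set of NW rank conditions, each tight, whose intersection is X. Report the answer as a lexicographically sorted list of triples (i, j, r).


Recovering R(i,j) via the rank-extension bound from the 10 conditions:

  row 1: 0 0 1 1 1
  row 2: 1 1 2 2 2
  row 3: 1 2 3 3 3
  row 4: 1 2 3 4 4
  row 5: 1 2 3 4 5

reading off 1-entries of Δ²R: w = (3, 1, 2, 4, 5).

D(w) has 2 cells with 1 SE-corner; essential set:

[(1, 2, 0)]


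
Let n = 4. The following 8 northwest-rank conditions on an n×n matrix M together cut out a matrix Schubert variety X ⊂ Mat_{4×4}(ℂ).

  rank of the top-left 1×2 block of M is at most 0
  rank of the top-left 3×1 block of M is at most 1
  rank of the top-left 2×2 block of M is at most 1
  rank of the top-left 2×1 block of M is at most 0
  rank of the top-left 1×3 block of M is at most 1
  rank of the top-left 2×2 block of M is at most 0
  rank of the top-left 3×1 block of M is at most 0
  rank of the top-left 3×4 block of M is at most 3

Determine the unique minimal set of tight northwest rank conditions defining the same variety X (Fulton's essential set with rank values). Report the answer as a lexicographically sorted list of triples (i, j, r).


Propagating the 8 rank bounds to every northwest block:

  0 0 1 1
  0 0 1 2
  0 1 2 3
  1 2 3 4

second differences of R give the permutation w = (3, 4, 2, 1).

2 SE-corners of the 5-cell Rothe diagram give Ess(w):

[(2, 2, 0), (3, 1, 0)]


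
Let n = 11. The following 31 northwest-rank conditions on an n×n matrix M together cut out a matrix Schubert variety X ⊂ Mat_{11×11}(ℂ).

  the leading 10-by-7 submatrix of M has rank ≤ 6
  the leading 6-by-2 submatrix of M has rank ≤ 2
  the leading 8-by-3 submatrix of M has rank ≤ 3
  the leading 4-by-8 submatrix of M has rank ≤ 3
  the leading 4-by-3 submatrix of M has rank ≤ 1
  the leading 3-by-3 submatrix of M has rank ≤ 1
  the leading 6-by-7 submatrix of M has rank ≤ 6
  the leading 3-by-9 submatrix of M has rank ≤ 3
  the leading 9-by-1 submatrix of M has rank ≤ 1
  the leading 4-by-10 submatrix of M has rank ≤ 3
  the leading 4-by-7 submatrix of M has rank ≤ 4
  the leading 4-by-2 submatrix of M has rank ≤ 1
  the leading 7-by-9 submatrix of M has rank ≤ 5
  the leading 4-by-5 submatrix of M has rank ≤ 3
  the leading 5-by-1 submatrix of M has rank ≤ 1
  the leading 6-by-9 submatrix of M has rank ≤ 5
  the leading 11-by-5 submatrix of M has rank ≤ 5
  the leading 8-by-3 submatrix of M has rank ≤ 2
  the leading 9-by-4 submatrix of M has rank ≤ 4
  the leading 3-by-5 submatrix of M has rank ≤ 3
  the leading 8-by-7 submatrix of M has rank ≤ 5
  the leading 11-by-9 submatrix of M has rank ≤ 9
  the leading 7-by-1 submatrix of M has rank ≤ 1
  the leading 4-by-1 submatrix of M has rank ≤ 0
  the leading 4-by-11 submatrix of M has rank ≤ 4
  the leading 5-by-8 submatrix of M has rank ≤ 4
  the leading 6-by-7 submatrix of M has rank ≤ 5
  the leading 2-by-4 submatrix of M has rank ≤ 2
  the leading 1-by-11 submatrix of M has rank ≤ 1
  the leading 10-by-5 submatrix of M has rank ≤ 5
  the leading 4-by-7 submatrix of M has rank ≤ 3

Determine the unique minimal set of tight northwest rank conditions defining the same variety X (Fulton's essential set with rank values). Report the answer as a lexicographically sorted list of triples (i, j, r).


The tightest implied rank at each (i,j), from the 31 conditions:

  R[1]: 0, 1, 1, 1, 1, 1, 1, 1, 1, 1, 1
  R[2]: 0, 1, 1, 2, 2, 2, 2, 2, 2, 2, 2
  R[3]: 0, 1, 1, 2, 3, 3, 3, 3, 3, 3, 3
  R[4]: 0, 1, 1, 2, 3, 3, 3, 3, 3, 3, 4
  R[5]: 1, 2, 2, 3, 4, 4, 4, 4, 4, 4, 5
  R[6]: 1, 2, 2, 3, 4, 5, 5, 5, 5, 5, 6
  R[7]: 1, 2, 2, 3, 4, 5, 5, 5, 5, 6, 7
  R[8]: 1, 2, 2, 3, 4, 5, 5, 6, 6, 7, 8
  R[9]: 1, 2, 3, 4, 5, 6, 6, 7, 7, 8, 9
  R[10]: 1, 2, 3, 4, 5, 6, 6, 7, 8, 9, 10
  R[11]: 1, 2, 3, 4, 5, 6, 7, 8, 9, 10, 11

second differences of R give the permutation w = (2, 4, 5, 11, 1, 6, 10, 8, 3, 9, 7).

Fulton essential set (7 of the 20 Rothe cells):

[(4, 1, 0), (4, 3, 1), (4, 10, 3), (7, 9, 5), (8, 3, 2), (8, 7, 5), (10, 7, 6)]
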